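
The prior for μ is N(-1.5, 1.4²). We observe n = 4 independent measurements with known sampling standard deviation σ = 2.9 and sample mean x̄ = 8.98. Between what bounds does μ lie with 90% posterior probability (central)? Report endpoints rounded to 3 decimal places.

[1.900, 5.213]

Posterior precision = 1/1.4² + 4/2.9² = 0.5102 + 0.4756 = 0.9858, so posterior SD = 1.0072.
Posterior mean = (-1.5/1.4² + 4·8.98/2.9²) / 0.9858 = 3.5562.
Interval: 3.5562 ± 1.645 × 1.0072 → [1.900, 5.213].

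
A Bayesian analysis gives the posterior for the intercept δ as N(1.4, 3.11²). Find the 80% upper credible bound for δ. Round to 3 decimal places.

4.017

Need U with P(δ ≤ U) = 0.80: U = 1.4 + z_{0.2}·3.11.
z = 0.842; U = 1.4 + 0.842 × 3.11 = 4.017.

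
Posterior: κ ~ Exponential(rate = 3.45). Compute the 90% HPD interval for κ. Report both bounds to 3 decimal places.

[0.000, 0.667]

The exponential density is strictly decreasing on [0, ∞), so the HPD interval is anchored at 0: [0, q] with P(κ ≤ q) = 0.90.
q = −ln(1 − 0.90) / 3.45 = 2.3026 / 3.45 = 0.667.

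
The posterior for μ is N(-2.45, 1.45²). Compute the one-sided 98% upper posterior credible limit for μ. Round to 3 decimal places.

Need U with P(μ ≤ U) = 0.98: U = -2.45 + z_{0.02}·1.45.
z = 2.054; U = -2.45 + 2.054 × 1.45 = 0.528.

0.528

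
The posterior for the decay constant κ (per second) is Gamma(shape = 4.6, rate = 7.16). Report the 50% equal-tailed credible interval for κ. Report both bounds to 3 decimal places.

[0.424, 0.812]

Posterior: Gamma(shape 4.6, rate 7.16).
Equal-tailed 50% interval: Gamma(4.6, 7.16) quantiles at 0.25 and 0.75.
Posterior mean ≈ 0.642, SD ≈ 0.300; a Normal approximation gives roughly [0.440, 0.844].
Exact: lower = 0.424; upper = 0.812.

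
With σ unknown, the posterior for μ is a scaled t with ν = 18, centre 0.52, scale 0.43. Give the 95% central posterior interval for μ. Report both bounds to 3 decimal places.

[-0.383, 1.423]

The t_18 distribution is symmetric; the 95% interval is 0.52 ± t·0.43 with t_{0.975,18} = 2.101.
Half-width: 2.101 × 0.43 = 0.903.
0.52 − 0.903 = -0.383; 0.52 + 0.903 = 1.423.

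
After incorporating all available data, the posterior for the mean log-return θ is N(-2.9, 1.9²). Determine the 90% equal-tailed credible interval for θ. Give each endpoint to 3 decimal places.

[-6.025, 0.225]

The posterior is symmetric, so the 90% equal-tailed interval is θ = -2.9 ± z·1.9 with z = 1.645.
Half-width: 1.645 × 1.9 = 3.125.
-2.9 − 3.125 = -6.025; -2.9 + 3.125 = 0.225.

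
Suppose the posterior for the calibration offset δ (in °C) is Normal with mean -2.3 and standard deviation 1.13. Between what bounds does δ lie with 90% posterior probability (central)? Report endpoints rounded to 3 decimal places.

The posterior is symmetric, so the 90% equal-tailed interval is δ = -2.3 ± z·1.13 with z = 1.645.
Half-width: 1.645 × 1.13 = 1.859.
-2.3 − 1.859 = -4.159; -2.3 + 1.859 = -0.441.

[-4.159, -0.441]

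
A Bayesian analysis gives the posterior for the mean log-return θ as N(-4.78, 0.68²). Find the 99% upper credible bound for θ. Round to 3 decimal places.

-3.198

Need U with P(θ ≤ U) = 0.99: U = -4.78 + z_{0.01}·0.68.
z = 2.326; U = -4.78 + 2.326 × 0.68 = -3.198.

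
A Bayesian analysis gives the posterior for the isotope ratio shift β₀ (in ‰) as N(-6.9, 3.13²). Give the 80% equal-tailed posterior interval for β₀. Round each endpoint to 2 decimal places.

[-10.91, -2.89]

The posterior is symmetric, so the 80% equal-tailed interval is β₀ = -6.9 ± z·3.13 with z = 1.282.
Half-width: 1.282 × 3.13 = 4.01.
-6.9 − 4.01 = -10.91; -6.9 + 4.01 = -2.89.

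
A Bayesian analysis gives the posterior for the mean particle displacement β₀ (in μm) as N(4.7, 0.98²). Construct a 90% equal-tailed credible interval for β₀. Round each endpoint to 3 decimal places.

[3.088, 6.312]

The posterior is symmetric, so the 90% equal-tailed interval is β₀ = 4.7 ± z·0.98 with z = 1.645.
Half-width: 1.645 × 0.98 = 1.612.
4.7 − 1.612 = 3.088; 4.7 + 1.612 = 6.312.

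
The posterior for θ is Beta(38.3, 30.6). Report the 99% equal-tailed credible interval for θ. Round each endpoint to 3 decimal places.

[0.402, 0.704]

Posterior: Beta(38.3, 30.6).
Equal-tailed 99% interval: the 0.005 and 0.995 quantiles of Beta(38.3, 30.6).
Posterior mean ≈ 0.556, SD ≈ 0.059; a Normal approximation gives roughly [0.403, 0.709].
Exact: F⁻¹(0.005) = 0.402; F⁻¹(0.995) = 0.704.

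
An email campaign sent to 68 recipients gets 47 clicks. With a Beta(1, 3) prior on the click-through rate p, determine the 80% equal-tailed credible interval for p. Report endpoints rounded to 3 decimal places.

[0.595, 0.737]

Posterior: Beta(1+47, 3+21) = Beta(48, 24).
Equal-tailed 80% interval: the 0.1 and 0.9 quantiles of Beta(48, 24).
Posterior mean ≈ 0.667, SD ≈ 0.055; a Normal approximation gives roughly [0.596, 0.737].
Exact: F⁻¹(0.1) = 0.595; F⁻¹(0.9) = 0.737.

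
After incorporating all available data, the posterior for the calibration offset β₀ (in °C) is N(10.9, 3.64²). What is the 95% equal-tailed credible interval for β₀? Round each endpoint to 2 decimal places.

The posterior is symmetric, so the 95% equal-tailed interval is β₀ = 10.9 ± z·3.64 with z = 1.960.
Half-width: 1.960 × 3.64 = 7.13.
10.9 − 7.13 = 3.77; 10.9 + 7.13 = 18.03.

[3.77, 18.03]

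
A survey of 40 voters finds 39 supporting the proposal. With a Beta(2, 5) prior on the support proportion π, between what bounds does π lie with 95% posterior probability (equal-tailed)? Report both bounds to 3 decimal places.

[0.764, 0.951]

Posterior: Beta(2+39, 5+1) = Beta(41, 6).
Equal-tailed 95% interval: the 0.025 and 0.975 quantiles of Beta(41, 6).
Posterior mean ≈ 0.872, SD ≈ 0.048; a Normal approximation gives roughly [0.778, 0.967].
Exact: F⁻¹(0.025) = 0.764; F⁻¹(0.975) = 0.951.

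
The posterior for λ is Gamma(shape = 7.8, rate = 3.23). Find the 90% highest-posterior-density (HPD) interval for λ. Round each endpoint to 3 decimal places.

The posterior is unimodal and skewed, so the HPD interval has equal density at both endpoints and is the shortest 90% interval.
Solving f(1.031) = f(3.749) with F(3.749) − F(1.031) = 0.90 gives [1.031, 3.749].
For comparison, the equal-tailed interval is [1.189, 3.990]; the HPD is narrower and shifted toward the mode.

[1.031, 3.749]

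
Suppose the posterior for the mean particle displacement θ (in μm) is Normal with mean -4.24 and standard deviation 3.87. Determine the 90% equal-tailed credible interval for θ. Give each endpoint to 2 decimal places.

The posterior is symmetric, so the 90% equal-tailed interval is θ = -4.24 ± z·3.87 with z = 1.645.
Half-width: 1.645 × 3.87 = 6.37.
-4.24 − 6.37 = -10.61; -4.24 + 6.37 = 2.13.

[-10.61, 2.13]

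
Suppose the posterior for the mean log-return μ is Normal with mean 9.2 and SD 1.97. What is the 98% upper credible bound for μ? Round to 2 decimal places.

13.25

Need U with P(μ ≤ U) = 0.98: U = 9.2 + z_{0.02}·1.97.
z = 2.054; U = 9.2 + 2.054 × 1.97 = 13.25.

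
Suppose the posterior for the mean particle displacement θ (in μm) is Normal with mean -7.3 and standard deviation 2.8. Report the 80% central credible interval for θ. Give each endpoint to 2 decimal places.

The posterior is symmetric, so the 80% equal-tailed interval is θ = -7.3 ± z·2.8 with z = 1.282.
Half-width: 1.282 × 2.8 = 3.59.
-7.3 − 3.59 = -10.89; -7.3 + 3.59 = -3.71.

[-10.89, -3.71]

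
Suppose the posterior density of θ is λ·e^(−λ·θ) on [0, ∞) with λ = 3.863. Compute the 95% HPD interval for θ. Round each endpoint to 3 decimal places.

The exponential density is strictly decreasing on [0, ∞), so the HPD interval is anchored at 0: [0, q] with P(θ ≤ q) = 0.95.
q = −ln(1 − 0.95) / 3.863 = 2.9957 / 3.863 = 0.775.

[0.000, 0.775]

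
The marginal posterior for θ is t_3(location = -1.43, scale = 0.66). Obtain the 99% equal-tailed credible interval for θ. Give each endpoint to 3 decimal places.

The t_3 distribution is symmetric; the 99% interval is -1.43 ± t·0.66 with t_{0.995,3} = 5.841.
Half-width: 5.841 × 0.66 = 3.855.
-1.43 − 3.855 = -5.285; -1.43 + 3.855 = 2.425.

[-5.285, 2.425]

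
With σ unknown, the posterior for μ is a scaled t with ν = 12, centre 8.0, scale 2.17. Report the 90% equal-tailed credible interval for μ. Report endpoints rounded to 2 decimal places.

[4.13, 11.87]

The t_12 distribution is symmetric; the 90% interval is 8.0 ± t·2.17 with t_{0.95,12} = 1.782.
Half-width: 1.782 × 2.17 = 3.87.
8.0 − 3.87 = 4.13; 8.0 + 3.87 = 11.87.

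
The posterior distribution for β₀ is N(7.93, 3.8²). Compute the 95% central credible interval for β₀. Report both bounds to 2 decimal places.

[0.48, 15.38]

The posterior is symmetric, so the 95% equal-tailed interval is β₀ = 7.93 ± z·3.8 with z = 1.960.
Half-width: 1.960 × 3.8 = 7.45.
7.93 − 7.45 = 0.48; 7.93 + 7.45 = 15.38.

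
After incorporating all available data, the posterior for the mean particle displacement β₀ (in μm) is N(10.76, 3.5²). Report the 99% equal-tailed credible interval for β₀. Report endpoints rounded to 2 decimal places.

The posterior is symmetric, so the 99% equal-tailed interval is β₀ = 10.76 ± z·3.5 with z = 2.576.
Half-width: 2.576 × 3.5 = 9.02.
10.76 − 9.02 = 1.74; 10.76 + 9.02 = 19.78.

[1.74, 19.78]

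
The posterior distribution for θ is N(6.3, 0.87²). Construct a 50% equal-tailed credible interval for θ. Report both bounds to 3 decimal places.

[5.713, 6.887]

The posterior is symmetric, so the 50% equal-tailed interval is θ = 6.3 ± z·0.87 with z = 0.674.
Half-width: 0.674 × 0.87 = 0.587.
6.3 − 0.587 = 5.713; 6.3 + 0.587 = 6.887.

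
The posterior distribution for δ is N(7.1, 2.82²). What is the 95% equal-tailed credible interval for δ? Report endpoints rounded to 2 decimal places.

[1.57, 12.63]

The posterior is symmetric, so the 95% equal-tailed interval is δ = 7.1 ± z·2.82 with z = 1.960.
Half-width: 1.960 × 2.82 = 5.53.
7.1 − 5.53 = 1.57; 7.1 + 5.53 = 12.63.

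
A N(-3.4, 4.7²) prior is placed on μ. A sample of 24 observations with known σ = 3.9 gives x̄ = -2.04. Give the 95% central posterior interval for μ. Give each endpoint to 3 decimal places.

[-3.616, -0.540]

Posterior precision = 1/4.7² + 24/3.9² = 0.0453 + 1.5779 = 1.6232, so posterior SD = 0.7849.
Posterior mean = (-3.4/4.7² + 24·-2.04/3.9²) / 1.6232 = -2.0779.
Interval: -2.0779 ± 1.960 × 0.7849 → [-3.616, -0.540].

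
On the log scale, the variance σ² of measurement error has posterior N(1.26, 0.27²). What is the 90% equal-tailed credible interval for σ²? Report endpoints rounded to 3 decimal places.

On the log scale the 90% interval is 1.26 ± 1.645 × 0.27 = [0.8159, 1.7041].
Exponentiate: [e^0.8159, e^1.7041] = [2.261, 5.496].

[2.261, 5.496]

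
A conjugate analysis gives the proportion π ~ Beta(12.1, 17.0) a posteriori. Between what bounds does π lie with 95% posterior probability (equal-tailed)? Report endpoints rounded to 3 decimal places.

[0.247, 0.596]

Posterior: Beta(12.1, 17.0).
Equal-tailed 95% interval: the 0.025 and 0.975 quantiles of Beta(12.1, 17.0).
Posterior mean ≈ 0.416, SD ≈ 0.090; a Normal approximation gives roughly [0.240, 0.592].
Exact: F⁻¹(0.025) = 0.247; F⁻¹(0.975) = 0.596.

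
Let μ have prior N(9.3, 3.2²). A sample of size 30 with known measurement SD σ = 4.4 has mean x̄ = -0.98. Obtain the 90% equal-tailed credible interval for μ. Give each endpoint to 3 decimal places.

Posterior precision = 1/3.2² + 30/4.4² = 0.0977 + 1.5496 = 1.6472, so posterior SD = 0.7792.
Posterior mean = (9.3/3.2² + 30·-0.98/4.4²) / 1.6472 = -0.3706.
Interval: -0.3706 ± 1.645 × 0.7792 → [-1.652, 0.911].

[-1.652, 0.911]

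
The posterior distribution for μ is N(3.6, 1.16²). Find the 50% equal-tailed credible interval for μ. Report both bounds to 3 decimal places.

The posterior is symmetric, so the 50% equal-tailed interval is μ = 3.6 ± z·1.16 with z = 0.674.
Half-width: 0.674 × 1.16 = 0.782.
3.6 − 0.782 = 2.818; 3.6 + 0.782 = 4.382.

[2.818, 4.382]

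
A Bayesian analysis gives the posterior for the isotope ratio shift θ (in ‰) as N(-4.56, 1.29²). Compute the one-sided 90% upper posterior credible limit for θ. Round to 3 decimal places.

-2.907

Need U with P(θ ≤ U) = 0.90: U = -4.56 + z_{0.1}·1.29.
z = 1.282; U = -4.56 + 1.282 × 1.29 = -2.907.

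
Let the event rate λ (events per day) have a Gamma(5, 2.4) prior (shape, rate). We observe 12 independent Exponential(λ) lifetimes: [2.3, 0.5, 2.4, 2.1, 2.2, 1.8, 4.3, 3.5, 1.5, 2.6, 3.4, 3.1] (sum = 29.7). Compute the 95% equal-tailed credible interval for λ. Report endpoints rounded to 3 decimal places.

[0.309, 0.809]

Posterior: Gamma(5+12, 2.4+29.7) = Gamma(17, 32.1) (shape, rate).
Equal-tailed 95% interval: Gamma(17, 32.1) quantiles at 0.025 and 0.975.
Posterior mean ≈ 0.530, SD ≈ 0.128; a Normal approximation gives roughly [0.278, 0.781].
Exact: lower = 0.309; upper = 0.809.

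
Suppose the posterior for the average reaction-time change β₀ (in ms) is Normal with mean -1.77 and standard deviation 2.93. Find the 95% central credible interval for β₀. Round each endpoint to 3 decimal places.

The posterior is symmetric, so the 95% equal-tailed interval is β₀ = -1.77 ± z·2.93 with z = 1.960.
Half-width: 1.960 × 2.93 = 5.743.
-1.77 − 5.743 = -7.513; -1.77 + 5.743 = 3.973.

[-7.513, 3.973]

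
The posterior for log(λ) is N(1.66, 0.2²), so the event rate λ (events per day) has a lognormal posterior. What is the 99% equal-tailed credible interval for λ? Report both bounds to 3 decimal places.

[3.142, 8.804]

On the log scale the 99% interval is 1.66 ± 2.576 × 0.2 = [1.1448, 2.1752].
Exponentiate: [e^1.1448, e^2.1752] = [3.142, 8.804].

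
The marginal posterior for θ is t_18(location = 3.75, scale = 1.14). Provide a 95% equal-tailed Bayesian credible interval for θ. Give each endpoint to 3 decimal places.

The t_18 distribution is symmetric; the 95% interval is 3.75 ± t·1.14 with t_{0.975,18} = 2.101.
Half-width: 2.101 × 1.14 = 2.395.
3.75 − 2.395 = 1.355; 3.75 + 2.395 = 6.145.

[1.355, 6.145]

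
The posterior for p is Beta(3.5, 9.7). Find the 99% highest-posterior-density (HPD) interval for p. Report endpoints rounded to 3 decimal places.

[0.031, 0.583]

The posterior is unimodal and skewed, so the HPD interval has equal density at both endpoints and is the shortest 99% interval.
Solving f(0.031) = f(0.583) with F(0.583) − F(0.031) = 0.99 gives [0.031, 0.583].
For comparison, the equal-tailed interval is [0.044, 0.609]; the HPD is narrower and shifted toward the mode.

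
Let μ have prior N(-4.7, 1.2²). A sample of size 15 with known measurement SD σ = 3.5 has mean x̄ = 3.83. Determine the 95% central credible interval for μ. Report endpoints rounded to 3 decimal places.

Posterior precision = 1/1.2² + 15/3.5² = 0.6944 + 1.2245 = 1.9189, so posterior SD = 0.7219.
Posterior mean = (-4.7/1.2² + 15·3.83/3.5²) / 1.9189 = 0.7431.
Interval: 0.7431 ± 1.960 × 0.7219 → [-0.672, 2.158].

[-0.672, 2.158]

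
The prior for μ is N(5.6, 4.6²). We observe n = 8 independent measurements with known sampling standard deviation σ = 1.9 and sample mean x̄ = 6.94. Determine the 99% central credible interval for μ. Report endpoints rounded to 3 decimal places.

[5.200, 8.624]

Posterior precision = 1/4.6² + 8/1.9² = 0.0473 + 2.2161 = 2.2633, so posterior SD = 0.6647.
Posterior mean = (5.6/4.6² + 8·6.94/1.9²) / 2.2633 = 6.9120.
Interval: 6.9120 ± 2.576 × 0.6647 → [5.200, 8.624].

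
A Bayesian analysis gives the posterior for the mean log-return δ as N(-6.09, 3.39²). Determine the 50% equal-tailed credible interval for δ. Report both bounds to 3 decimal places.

[-8.377, -3.803]

The posterior is symmetric, so the 50% equal-tailed interval is δ = -6.09 ± z·3.39 with z = 0.674.
Half-width: 0.674 × 3.39 = 2.287.
-6.09 − 2.287 = -8.377; -6.09 + 2.287 = -3.803.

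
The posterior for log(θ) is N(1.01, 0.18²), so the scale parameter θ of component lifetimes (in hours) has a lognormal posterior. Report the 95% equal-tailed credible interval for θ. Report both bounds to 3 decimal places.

[1.929, 3.907]

On the log scale the 95% interval is 1.01 ± 1.960 × 0.18 = [0.6572, 1.3628].
Exponentiate: [e^0.6572, e^1.3628] = [1.929, 3.907].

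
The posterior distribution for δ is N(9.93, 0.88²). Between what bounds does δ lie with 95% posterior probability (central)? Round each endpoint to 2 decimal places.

The posterior is symmetric, so the 95% equal-tailed interval is δ = 9.93 ± z·0.88 with z = 1.960.
Half-width: 1.960 × 0.88 = 1.72.
9.93 − 1.72 = 8.21; 9.93 + 1.72 = 11.65.

[8.21, 11.65]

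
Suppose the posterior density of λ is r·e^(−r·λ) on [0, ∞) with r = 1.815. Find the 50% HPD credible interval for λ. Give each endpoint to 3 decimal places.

The exponential density is strictly decreasing on [0, ∞), so the HPD interval is anchored at 0: [0, q] with P(λ ≤ q) = 0.50.
q = −ln(1 − 0.50) / 1.815 = 0.6931 / 1.815 = 0.382.

[0.000, 0.382]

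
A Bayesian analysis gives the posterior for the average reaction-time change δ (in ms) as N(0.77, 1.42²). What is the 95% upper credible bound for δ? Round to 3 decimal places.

Need U with P(δ ≤ U) = 0.95: U = 0.77 + z_{0.05}·1.42.
z = 1.645; U = 0.77 + 1.645 × 1.42 = 3.106.

3.106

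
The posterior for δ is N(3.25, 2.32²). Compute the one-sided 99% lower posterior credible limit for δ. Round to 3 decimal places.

Need L with P(δ ≥ L) = 0.99: L = 3.25 − z_{0.01}·2.32.
z = 2.326; L = 3.25 − 2.326 × 2.32 = -2.147.

-2.147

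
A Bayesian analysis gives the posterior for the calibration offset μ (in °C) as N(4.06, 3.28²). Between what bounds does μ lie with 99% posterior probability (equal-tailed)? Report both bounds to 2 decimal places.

The posterior is symmetric, so the 99% equal-tailed interval is μ = 4.06 ± z·3.28 with z = 2.576.
Half-width: 2.576 × 3.28 = 8.45.
4.06 − 8.45 = -4.39; 4.06 + 8.45 = 12.51.

[-4.39, 12.51]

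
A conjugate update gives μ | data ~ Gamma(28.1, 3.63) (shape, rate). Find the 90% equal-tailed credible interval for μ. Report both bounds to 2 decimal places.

[5.51, 10.29]

Posterior: Gamma(shape 28.1, rate 3.63).
Equal-tailed 90% interval: Gamma(28.1, 3.63) quantiles at 0.05 and 0.95.
Posterior mean ≈ 7.74, SD ≈ 1.46; a Normal approximation gives roughly [5.34, 10.14].
Exact: lower = 5.51; upper = 10.29.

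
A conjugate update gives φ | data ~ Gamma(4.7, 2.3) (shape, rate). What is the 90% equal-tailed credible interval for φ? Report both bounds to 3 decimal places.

[0.776, 3.799]

Posterior: Gamma(shape 4.7, rate 2.3).
Equal-tailed 90% interval: Gamma(4.7, 2.3) quantiles at 0.05 and 0.95.
Posterior mean ≈ 2.043, SD ≈ 0.943; a Normal approximation gives roughly [0.493, 3.594].
Exact: lower = 0.776; upper = 3.799.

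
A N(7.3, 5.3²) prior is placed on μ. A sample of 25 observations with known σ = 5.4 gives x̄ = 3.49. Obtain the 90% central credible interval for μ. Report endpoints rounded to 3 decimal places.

Posterior precision = 1/5.3² + 25/5.4² = 0.0356 + 0.8573 = 0.8929, so posterior SD = 1.0583.
Posterior mean = (7.3/5.3² + 25·3.49/5.4²) / 0.8929 = 3.6419.
Interval: 3.6419 ± 1.645 × 1.0583 → [1.901, 5.383].

[1.901, 5.383]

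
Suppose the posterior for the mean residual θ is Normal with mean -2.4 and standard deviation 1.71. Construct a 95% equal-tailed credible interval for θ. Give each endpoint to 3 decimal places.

[-5.752, 0.952]

The posterior is symmetric, so the 95% equal-tailed interval is θ = -2.4 ± z·1.71 with z = 1.960.
Half-width: 1.960 × 1.71 = 3.352.
-2.4 − 3.352 = -5.752; -2.4 + 3.352 = 0.952.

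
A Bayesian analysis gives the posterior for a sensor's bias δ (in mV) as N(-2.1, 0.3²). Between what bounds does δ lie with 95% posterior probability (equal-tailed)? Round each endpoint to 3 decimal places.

[-2.688, -1.512]

The posterior is symmetric, so the 95% equal-tailed interval is δ = -2.1 ± z·0.3 with z = 1.960.
Half-width: 1.960 × 0.3 = 0.588.
-2.1 − 0.588 = -2.688; -2.1 + 0.588 = -1.512.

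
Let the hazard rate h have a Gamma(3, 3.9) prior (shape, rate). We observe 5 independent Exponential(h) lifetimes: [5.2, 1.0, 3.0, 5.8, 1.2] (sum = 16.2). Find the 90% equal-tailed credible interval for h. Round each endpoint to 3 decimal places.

Posterior: Gamma(3+5, 3.9+16.2) = Gamma(8, 20.1) (shape, rate).
Equal-tailed 90% interval: Gamma(8, 20.1) quantiles at 0.05 and 0.95.
Posterior mean ≈ 0.398, SD ≈ 0.141; a Normal approximation gives roughly [0.167, 0.629].
Exact: lower = 0.198; upper = 0.654.

[0.198, 0.654]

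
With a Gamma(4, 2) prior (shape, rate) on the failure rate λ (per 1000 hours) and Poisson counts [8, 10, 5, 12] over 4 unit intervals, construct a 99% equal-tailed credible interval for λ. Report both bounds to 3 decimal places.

Posterior: Gamma(4+35, 2+4) = Gamma(39, 6) (shape, rate).
Equal-tailed 99% interval: Gamma(39, 6) quantiles at 0.005 and 0.995.
Posterior mean ≈ 6.500, SD ≈ 1.041; a Normal approximation gives roughly [3.819, 9.181].
Exact: lower = 4.132; upper = 9.493.

[4.132, 9.493]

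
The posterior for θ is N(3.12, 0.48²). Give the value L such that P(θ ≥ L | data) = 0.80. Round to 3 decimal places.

2.716

Need L with P(θ ≥ L) = 0.80: L = 3.12 − z_{0.2}·0.48.
z = 0.842; L = 3.12 − 0.842 × 0.48 = 2.716.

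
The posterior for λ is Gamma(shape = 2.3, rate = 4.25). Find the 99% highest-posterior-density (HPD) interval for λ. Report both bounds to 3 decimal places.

The posterior is unimodal and skewed, so the HPD interval has equal density at both endpoints and is the shortest 99% interval.
Solving f(0.007) = f(1.694) with F(1.694) − F(0.007) = 0.99 gives [0.007, 1.694].
For comparison, the equal-tailed interval is [0.038, 1.883]; the HPD is narrower and shifted toward the mode.

[0.007, 1.694]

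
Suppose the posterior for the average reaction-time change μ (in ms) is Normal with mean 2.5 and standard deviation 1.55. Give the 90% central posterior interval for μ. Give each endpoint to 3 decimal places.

The posterior is symmetric, so the 90% equal-tailed interval is μ = 2.5 ± z·1.55 with z = 1.645.
Half-width: 1.645 × 1.55 = 2.550.
2.5 − 2.550 = -0.050; 2.5 + 2.550 = 5.050.

[-0.050, 5.050]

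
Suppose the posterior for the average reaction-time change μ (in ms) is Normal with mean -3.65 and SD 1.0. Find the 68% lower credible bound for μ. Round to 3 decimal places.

Need L with P(μ ≥ L) = 0.68: L = -3.65 − z_{0.32}·1.0.
z = 0.468; L = -3.65 − 0.468 × 1.0 = -4.118.

-4.118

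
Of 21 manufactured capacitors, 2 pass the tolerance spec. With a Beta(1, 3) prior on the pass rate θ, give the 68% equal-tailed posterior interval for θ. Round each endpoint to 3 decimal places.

Posterior: Beta(1+2, 3+19) = Beta(3, 22).
Equal-tailed 68% interval: the 0.16 and 0.84 quantiles of Beta(3, 22).
Posterior mean ≈ 0.120, SD ≈ 0.064; a Normal approximation gives roughly [0.057, 0.183].
Exact: F⁻¹(0.16) = 0.058; F⁻¹(0.84) = 0.182.

[0.058, 0.182]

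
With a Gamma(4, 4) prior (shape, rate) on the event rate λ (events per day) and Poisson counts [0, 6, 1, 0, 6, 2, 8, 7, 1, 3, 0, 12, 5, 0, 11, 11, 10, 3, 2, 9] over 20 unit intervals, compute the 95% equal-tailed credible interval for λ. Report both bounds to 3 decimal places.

Posterior: Gamma(4+97, 4+20) = Gamma(101, 24) (shape, rate).
Equal-tailed 95% interval: Gamma(101, 24) quantiles at 0.025 and 0.975.
Posterior mean ≈ 4.208, SD ≈ 0.419; a Normal approximation gives roughly [3.388, 5.029].
Exact: lower = 3.428; upper = 5.068.

[3.428, 5.068]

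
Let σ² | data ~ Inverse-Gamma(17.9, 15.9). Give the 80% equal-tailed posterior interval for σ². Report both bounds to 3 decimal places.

Inverse-Gamma(17.9, 15.9) quantiles: F⁻¹(0.1) and F⁻¹(0.9).
Equivalently, 1/σ² ~ Gamma(17.9, rate = 15.9); invert its 0.9 and 0.1 quantiles.
Posterior mean ≈ 0.941, SD ≈ 0.236; a Normal approximation gives roughly [0.638, 1.243].
Exact: lower = 0.677; upper = 1.248.

[0.677, 1.248]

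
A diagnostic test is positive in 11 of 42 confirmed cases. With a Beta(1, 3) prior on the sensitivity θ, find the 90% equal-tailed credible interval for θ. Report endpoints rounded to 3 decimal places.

[0.162, 0.372]

Posterior: Beta(1+11, 3+31) = Beta(12, 34).
Equal-tailed 90% interval: the 0.05 and 0.95 quantiles of Beta(12, 34).
Posterior mean ≈ 0.261, SD ≈ 0.064; a Normal approximation gives roughly [0.156, 0.366].
Exact: F⁻¹(0.05) = 0.162; F⁻¹(0.95) = 0.372.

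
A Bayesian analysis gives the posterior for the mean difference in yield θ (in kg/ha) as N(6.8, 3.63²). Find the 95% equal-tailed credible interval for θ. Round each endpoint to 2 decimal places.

[-0.31, 13.91]

The posterior is symmetric, so the 95% equal-tailed interval is θ = 6.8 ± z·3.63 with z = 1.960.
Half-width: 1.960 × 3.63 = 7.11.
6.8 − 7.11 = -0.31; 6.8 + 7.11 = 13.91.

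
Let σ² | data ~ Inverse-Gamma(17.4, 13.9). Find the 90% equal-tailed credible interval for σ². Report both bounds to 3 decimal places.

[0.561, 1.246]

Inverse-Gamma(17.4, 13.9) quantiles: F⁻¹(0.05) and F⁻¹(0.95).
Equivalently, 1/σ² ~ Gamma(17.4, rate = 13.9); invert its 0.95 and 0.05 quantiles.
Posterior mean ≈ 0.848, SD ≈ 0.216; a Normal approximation gives roughly [0.492, 1.203].
Exact: lower = 0.561; upper = 1.246.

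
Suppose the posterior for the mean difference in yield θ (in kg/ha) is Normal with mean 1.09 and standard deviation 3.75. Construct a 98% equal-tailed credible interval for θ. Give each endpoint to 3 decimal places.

The posterior is symmetric, so the 98% equal-tailed interval is θ = 1.09 ± z·3.75 with z = 2.326.
Half-width: 2.326 × 3.75 = 8.724.
1.09 − 8.724 = -7.634; 1.09 + 8.724 = 9.814.

[-7.634, 9.814]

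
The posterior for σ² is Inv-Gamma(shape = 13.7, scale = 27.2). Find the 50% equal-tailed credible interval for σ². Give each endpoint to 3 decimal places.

Inverse-Gamma(13.7, 27.2) quantiles: F⁻¹(0.25) and F⁻¹(0.75).
Equivalently, 1/σ² ~ Gamma(13.7, rate = 27.2); invert its 0.75 and 0.25 quantiles.
Posterior mean ≈ 2.142, SD ≈ 0.626; a Normal approximation gives roughly [1.719, 2.564].
Exact: lower = 1.702; upper = 2.460.

[1.702, 2.460]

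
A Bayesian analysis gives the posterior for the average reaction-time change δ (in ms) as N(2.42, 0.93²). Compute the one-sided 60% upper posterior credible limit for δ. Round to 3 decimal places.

Need U with P(δ ≤ U) = 0.60: U = 2.42 + z_{0.4}·0.93.
z = 0.253; U = 2.42 + 0.253 × 0.93 = 2.656.

2.656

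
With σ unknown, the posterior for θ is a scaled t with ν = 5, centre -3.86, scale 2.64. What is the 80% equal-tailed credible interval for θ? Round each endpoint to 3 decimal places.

The t_5 distribution is symmetric; the 80% interval is -3.86 ± t·2.64 with t_{0.9,5} = 1.476.
Half-width: 1.476 × 2.64 = 3.896.
-3.86 − 3.896 = -7.756; -3.86 + 3.896 = 0.036.

[-7.756, 0.036]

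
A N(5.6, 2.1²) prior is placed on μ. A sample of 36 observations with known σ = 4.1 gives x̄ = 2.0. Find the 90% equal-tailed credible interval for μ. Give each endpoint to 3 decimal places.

[1.276, 3.414]

Posterior precision = 1/2.1² + 36/4.1² = 0.2268 + 2.1416 = 2.3683, so posterior SD = 0.6498.
Posterior mean = (5.6/2.1² + 36·2.0/4.1²) / 2.3683 = 2.3447.
Interval: 2.3447 ± 1.645 × 0.6498 → [1.276, 3.414].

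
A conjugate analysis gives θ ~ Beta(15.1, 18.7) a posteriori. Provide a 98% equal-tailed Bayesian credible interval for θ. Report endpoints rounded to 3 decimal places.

Posterior: Beta(15.1, 18.7).
Equal-tailed 98% interval: the 0.01 and 0.99 quantiles of Beta(15.1, 18.7).
Posterior mean ≈ 0.447, SD ≈ 0.084; a Normal approximation gives roughly [0.251, 0.643].
Exact: F⁻¹(0.01) = 0.259; F⁻¹(0.99) = 0.644.

[0.259, 0.644]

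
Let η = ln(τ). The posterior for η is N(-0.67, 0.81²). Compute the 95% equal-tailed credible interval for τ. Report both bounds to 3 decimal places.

[0.105, 2.503]

On the log scale the 95% interval is -0.67 ± 1.960 × 0.81 = [-2.2576, 0.9176].
Exponentiate: [e^-2.2576, e^0.9176] = [0.105, 2.503].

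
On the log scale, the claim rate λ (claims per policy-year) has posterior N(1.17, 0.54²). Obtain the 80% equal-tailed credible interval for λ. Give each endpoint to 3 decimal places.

On the log scale the 80% interval is 1.17 ± 1.282 × 0.54 = [0.4780, 1.8620].
Exponentiate: [e^0.4780, e^1.8620] = [1.613, 6.437].

[1.613, 6.437]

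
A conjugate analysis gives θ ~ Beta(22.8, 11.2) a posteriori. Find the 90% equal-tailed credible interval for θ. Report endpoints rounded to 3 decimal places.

[0.534, 0.795]

Posterior: Beta(22.8, 11.2).
Equal-tailed 90% interval: the 0.05 and 0.95 quantiles of Beta(22.8, 11.2).
Posterior mean ≈ 0.671, SD ≈ 0.079; a Normal approximation gives roughly [0.540, 0.801].
Exact: F⁻¹(0.05) = 0.534; F⁻¹(0.95) = 0.795.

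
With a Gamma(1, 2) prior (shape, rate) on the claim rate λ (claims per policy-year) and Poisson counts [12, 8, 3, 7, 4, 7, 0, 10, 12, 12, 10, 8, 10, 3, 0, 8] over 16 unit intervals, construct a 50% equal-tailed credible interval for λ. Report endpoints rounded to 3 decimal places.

[5.978, 6.780]

Posterior: Gamma(1+114, 2+16) = Gamma(115, 18) (shape, rate).
Equal-tailed 50% interval: Gamma(115, 18) quantiles at 0.25 and 0.75.
Posterior mean ≈ 6.389, SD ≈ 0.596; a Normal approximation gives roughly [5.987, 6.791].
Exact: lower = 5.978; upper = 6.780.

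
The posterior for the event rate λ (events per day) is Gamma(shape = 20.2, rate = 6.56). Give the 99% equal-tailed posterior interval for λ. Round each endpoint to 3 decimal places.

Posterior: Gamma(shape 20.2, rate 6.56).
Equal-tailed 99% interval: Gamma(20.2, 6.56) quantiles at 0.005 and 0.995.
Posterior mean ≈ 3.079, SD ≈ 0.685; a Normal approximation gives roughly [1.314, 4.844].
Exact: lower = 1.600; upper = 5.128.

[1.600, 5.128]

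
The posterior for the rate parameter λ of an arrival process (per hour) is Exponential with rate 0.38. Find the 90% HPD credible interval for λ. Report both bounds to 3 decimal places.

The exponential density is strictly decreasing on [0, ∞), so the HPD interval is anchored at 0: [0, q] with P(λ ≤ q) = 0.90.
q = −ln(1 − 0.90) / 0.38 = 2.3026 / 0.38 = 6.059.

[0.000, 6.059]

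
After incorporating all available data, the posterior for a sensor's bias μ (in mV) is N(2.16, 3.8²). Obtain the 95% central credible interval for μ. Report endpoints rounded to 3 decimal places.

[-5.288, 9.608]

The posterior is symmetric, so the 95% equal-tailed interval is μ = 2.16 ± z·3.8 with z = 1.960.
Half-width: 1.960 × 3.8 = 7.448.
2.16 − 7.448 = -5.288; 2.16 + 7.448 = 9.608.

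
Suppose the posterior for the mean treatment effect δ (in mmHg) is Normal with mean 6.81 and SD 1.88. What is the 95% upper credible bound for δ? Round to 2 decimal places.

9.90

Need U with P(δ ≤ U) = 0.95: U = 6.81 + z_{0.05}·1.88.
z = 1.645; U = 6.81 + 1.645 × 1.88 = 9.90.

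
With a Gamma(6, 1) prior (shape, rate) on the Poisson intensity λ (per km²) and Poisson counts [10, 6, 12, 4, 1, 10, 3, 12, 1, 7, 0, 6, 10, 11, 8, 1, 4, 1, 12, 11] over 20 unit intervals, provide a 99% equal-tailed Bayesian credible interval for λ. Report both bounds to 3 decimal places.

Posterior: Gamma(6+130, 1+20) = Gamma(136, 21) (shape, rate).
Equal-tailed 99% interval: Gamma(136, 21) quantiles at 0.005 and 0.995.
Posterior mean ≈ 6.476, SD ≈ 0.555; a Normal approximation gives roughly [5.046, 7.907].
Exact: lower = 5.135; upper = 7.996.

[5.135, 7.996]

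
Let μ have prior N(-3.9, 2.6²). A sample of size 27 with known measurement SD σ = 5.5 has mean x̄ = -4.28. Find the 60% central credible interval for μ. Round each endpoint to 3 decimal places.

Posterior precision = 1/2.6² + 27/5.5² = 0.1479 + 0.8926 = 1.0405, so posterior SD = 0.9803.
Posterior mean = (-3.9/2.6² + 27·-4.28/5.5²) / 1.0405 = -4.2260.
Interval: -4.2260 ± 0.842 × 0.9803 → [-5.051, -3.401].

[-5.051, -3.401]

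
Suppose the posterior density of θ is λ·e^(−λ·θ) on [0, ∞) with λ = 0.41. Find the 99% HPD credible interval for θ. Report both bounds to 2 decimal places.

[0.00, 11.23]

The exponential density is strictly decreasing on [0, ∞), so the HPD interval is anchored at 0: [0, q] with P(θ ≤ q) = 0.99.
q = −ln(1 − 0.99) / 0.41 = 4.6052 / 0.41 = 11.23.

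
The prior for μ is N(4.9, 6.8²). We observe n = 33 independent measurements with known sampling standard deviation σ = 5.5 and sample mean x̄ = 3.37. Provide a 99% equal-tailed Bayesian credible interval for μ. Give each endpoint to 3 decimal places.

[0.958, 5.842]

Posterior precision = 1/6.8² + 33/5.5² = 0.0216 + 1.0909 = 1.1125, so posterior SD = 0.9481.
Posterior mean = (4.9/6.8² + 33·3.37/5.5²) / 1.1125 = 3.3997.
Interval: 3.3997 ± 2.576 × 0.9481 → [0.958, 5.842].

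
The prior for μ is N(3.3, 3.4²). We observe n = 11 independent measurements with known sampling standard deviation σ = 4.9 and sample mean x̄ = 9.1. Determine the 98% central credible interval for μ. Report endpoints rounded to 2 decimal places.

Posterior precision = 1/3.4² + 11/4.9² = 0.0865 + 0.4581 = 0.5446, so posterior SD = 1.3550.
Posterior mean = (3.3/3.4² + 11·9.1/4.9²) / 0.5446 = 8.1788.
Interval: 8.1788 ± 2.326 × 1.3550 → [5.03, 11.33].

[5.03, 11.33]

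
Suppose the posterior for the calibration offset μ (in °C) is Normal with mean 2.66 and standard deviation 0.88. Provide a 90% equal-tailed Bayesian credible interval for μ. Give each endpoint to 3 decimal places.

[1.213, 4.107]

The posterior is symmetric, so the 90% equal-tailed interval is μ = 2.66 ± z·0.88 with z = 1.645.
Half-width: 1.645 × 0.88 = 1.447.
2.66 − 1.447 = 1.213; 2.66 + 1.447 = 4.107.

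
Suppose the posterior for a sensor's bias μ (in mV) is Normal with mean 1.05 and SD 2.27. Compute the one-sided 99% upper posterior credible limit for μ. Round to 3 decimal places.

Need U with P(μ ≤ U) = 0.99: U = 1.05 + z_{0.01}·2.27.
z = 2.326; U = 1.05 + 2.326 × 2.27 = 6.331.

6.331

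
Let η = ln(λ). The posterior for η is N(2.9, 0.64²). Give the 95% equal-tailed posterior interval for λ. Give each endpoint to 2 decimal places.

On the log scale the 95% interval is 2.9 ± 1.960 × 0.64 = [1.6456, 4.1544].
Exponentiate: [e^1.6456, e^4.1544] = [5.18, 63.71].

[5.18, 63.71]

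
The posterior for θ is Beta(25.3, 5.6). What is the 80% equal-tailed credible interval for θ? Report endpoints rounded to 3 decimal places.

Posterior: Beta(25.3, 5.6).
Equal-tailed 80% interval: the 0.1 and 0.9 quantiles of Beta(25.3, 5.6).
Posterior mean ≈ 0.819, SD ≈ 0.068; a Normal approximation gives roughly [0.731, 0.906].
Exact: F⁻¹(0.1) = 0.727; F⁻¹(0.9) = 0.901.

[0.727, 0.901]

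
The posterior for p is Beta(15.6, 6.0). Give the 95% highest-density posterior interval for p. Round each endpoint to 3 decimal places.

The posterior is unimodal and skewed, so the HPD interval has equal density at both endpoints and is the shortest 95% interval.
Solving f(0.537) = f(0.896) with F(0.896) − F(0.537) = 0.95 gives [0.537, 0.896].
For comparison, the equal-tailed interval is [0.521, 0.885]; the HPD is narrower and shifted toward the mode.

[0.537, 0.896]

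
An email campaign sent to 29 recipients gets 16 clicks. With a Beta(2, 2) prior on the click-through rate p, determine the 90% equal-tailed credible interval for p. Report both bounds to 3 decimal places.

[0.403, 0.685]

Posterior: Beta(2+16, 2+13) = Beta(18, 15).
Equal-tailed 90% interval: the 0.05 and 0.95 quantiles of Beta(18, 15).
Posterior mean ≈ 0.545, SD ≈ 0.085; a Normal approximation gives roughly [0.405, 0.686].
Exact: F⁻¹(0.05) = 0.403; F⁻¹(0.95) = 0.685.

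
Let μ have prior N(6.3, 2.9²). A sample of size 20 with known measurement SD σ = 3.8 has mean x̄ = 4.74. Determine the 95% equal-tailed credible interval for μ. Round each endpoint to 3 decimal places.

[3.265, 6.462]

Posterior precision = 1/2.9² + 20/3.8² = 0.1189 + 1.3850 = 1.5039, so posterior SD = 0.8154.
Posterior mean = (6.3/2.9² + 20·4.74/3.8²) / 1.5039 = 4.8633.
Interval: 4.8633 ± 1.960 × 0.8154 → [3.265, 6.462].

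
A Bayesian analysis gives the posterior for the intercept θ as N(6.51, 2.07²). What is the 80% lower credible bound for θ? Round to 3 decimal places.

Need L with P(θ ≥ L) = 0.80: L = 6.51 − z_{0.2}·2.07.
z = 0.842; L = 6.51 − 0.842 × 2.07 = 4.768.

4.768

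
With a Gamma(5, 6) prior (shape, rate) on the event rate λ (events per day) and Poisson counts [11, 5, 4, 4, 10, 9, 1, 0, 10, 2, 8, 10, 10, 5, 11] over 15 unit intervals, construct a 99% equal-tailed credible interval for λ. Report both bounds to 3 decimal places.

[3.833, 6.346]

Posterior: Gamma(5+100, 6+15) = Gamma(105, 21) (shape, rate).
Equal-tailed 99% interval: Gamma(105, 21) quantiles at 0.005 and 0.995.
Posterior mean ≈ 5.000, SD ≈ 0.488; a Normal approximation gives roughly [3.743, 6.257].
Exact: lower = 3.833; upper = 6.346.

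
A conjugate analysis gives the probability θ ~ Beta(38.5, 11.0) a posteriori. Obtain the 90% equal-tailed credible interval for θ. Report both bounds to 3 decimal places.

Posterior: Beta(38.5, 11.0).
Equal-tailed 90% interval: the 0.05 and 0.95 quantiles of Beta(38.5, 11.0).
Posterior mean ≈ 0.778, SD ≈ 0.059; a Normal approximation gives roughly [0.682, 0.874].
Exact: F⁻¹(0.05) = 0.675; F⁻¹(0.95) = 0.867.

[0.675, 0.867]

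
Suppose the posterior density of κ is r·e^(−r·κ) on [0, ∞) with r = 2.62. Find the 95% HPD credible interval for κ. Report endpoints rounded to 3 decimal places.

The exponential density is strictly decreasing on [0, ∞), so the HPD interval is anchored at 0: [0, q] with P(κ ≤ q) = 0.95.
q = −ln(1 − 0.95) / 2.62 = 2.9957 / 2.62 = 1.143.

[0.000, 1.143]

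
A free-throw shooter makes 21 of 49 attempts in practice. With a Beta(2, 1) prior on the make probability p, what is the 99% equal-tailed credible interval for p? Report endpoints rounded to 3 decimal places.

Posterior: Beta(2+21, 1+28) = Beta(23, 29).
Equal-tailed 99% interval: the 0.005 and 0.995 quantiles of Beta(23, 29).
Posterior mean ≈ 0.442, SD ≈ 0.068; a Normal approximation gives roughly [0.267, 0.618].
Exact: F⁻¹(0.005) = 0.274; F⁻¹(0.995) = 0.619.

[0.274, 0.619]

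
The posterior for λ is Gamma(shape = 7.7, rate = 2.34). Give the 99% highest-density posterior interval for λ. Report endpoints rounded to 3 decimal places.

The posterior is unimodal and skewed, so the HPD interval has equal density at both endpoints and is the shortest 99% interval.
Solving f(0.855) = f(6.786) with F(6.786) − F(0.855) = 0.99 gives [0.855, 6.786].
For comparison, the equal-tailed interval is [1.029, 7.135]; the HPD is narrower and shifted toward the mode.

[0.855, 6.786]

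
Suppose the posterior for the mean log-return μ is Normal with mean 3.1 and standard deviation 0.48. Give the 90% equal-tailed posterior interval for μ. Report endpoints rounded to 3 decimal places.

The posterior is symmetric, so the 90% equal-tailed interval is μ = 3.1 ± z·0.48 with z = 1.645.
Half-width: 1.645 × 0.48 = 0.790.
3.1 − 0.790 = 2.310; 3.1 + 0.790 = 3.890.

[2.310, 3.890]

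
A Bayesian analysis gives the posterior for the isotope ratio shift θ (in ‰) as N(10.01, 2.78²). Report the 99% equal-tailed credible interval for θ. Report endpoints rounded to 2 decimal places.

[2.85, 17.17]

The posterior is symmetric, so the 99% equal-tailed interval is θ = 10.01 ± z·2.78 with z = 2.576.
Half-width: 2.576 × 2.78 = 7.16.
10.01 − 7.16 = 2.85; 10.01 + 7.16 = 17.17.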